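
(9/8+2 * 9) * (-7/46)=-1071/368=-2.91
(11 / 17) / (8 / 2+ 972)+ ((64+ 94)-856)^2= 8083688779 / 16592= 487204.00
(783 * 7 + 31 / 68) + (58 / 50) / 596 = 347113317 / 63325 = 5481.46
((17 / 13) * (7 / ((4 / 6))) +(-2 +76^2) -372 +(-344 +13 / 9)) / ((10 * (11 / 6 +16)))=1187123 / 41730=28.45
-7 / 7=-1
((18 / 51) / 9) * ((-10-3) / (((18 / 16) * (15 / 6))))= -416 / 2295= -0.18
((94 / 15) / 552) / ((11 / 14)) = 329 / 22770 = 0.01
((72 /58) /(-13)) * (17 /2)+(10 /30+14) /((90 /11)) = 95701 /101790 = 0.94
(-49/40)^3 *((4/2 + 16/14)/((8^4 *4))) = -184877/524288000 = -0.00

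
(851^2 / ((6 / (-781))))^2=319904469708162361 / 36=8886235269671176.69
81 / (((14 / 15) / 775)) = 941625 / 14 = 67258.93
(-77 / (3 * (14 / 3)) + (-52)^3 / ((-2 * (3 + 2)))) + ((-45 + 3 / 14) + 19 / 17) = 8336921 / 595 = 14011.63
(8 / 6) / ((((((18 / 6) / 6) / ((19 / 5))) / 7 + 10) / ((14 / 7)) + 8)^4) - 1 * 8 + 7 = -1.00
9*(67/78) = 201/26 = 7.73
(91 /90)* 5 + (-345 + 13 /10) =-15239 /45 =-338.64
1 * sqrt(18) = 3 * sqrt(2) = 4.24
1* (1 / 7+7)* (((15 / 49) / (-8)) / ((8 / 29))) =-10875 / 10976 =-0.99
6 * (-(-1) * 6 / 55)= 36 / 55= 0.65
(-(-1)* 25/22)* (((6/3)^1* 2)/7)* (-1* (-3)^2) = -450/77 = -5.84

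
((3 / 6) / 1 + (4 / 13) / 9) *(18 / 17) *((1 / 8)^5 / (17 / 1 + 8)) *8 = 5 / 905216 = 0.00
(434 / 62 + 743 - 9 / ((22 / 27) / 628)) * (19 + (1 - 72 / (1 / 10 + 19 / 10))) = 1088832 / 11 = 98984.73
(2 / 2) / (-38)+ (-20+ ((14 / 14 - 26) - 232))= -10527 / 38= -277.03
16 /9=1.78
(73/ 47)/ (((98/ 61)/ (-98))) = -4453/ 47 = -94.74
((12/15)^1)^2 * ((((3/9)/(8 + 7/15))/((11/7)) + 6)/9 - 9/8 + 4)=142606/62865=2.27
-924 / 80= -231 / 20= -11.55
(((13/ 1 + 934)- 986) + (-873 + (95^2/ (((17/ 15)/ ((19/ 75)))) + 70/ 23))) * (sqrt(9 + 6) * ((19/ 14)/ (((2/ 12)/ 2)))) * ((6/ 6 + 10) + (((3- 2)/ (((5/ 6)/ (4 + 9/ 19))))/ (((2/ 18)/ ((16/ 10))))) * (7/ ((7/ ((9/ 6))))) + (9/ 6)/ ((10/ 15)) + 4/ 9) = 3767976263 * sqrt(15)/ 1610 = 9064167.28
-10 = -10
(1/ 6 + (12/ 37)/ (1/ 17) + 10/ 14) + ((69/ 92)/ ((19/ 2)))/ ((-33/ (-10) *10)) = 6.40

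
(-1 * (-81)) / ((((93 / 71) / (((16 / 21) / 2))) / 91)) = 66456 / 31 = 2143.74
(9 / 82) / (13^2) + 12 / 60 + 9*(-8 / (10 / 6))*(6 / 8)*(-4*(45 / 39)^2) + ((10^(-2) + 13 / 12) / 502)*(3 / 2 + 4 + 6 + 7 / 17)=1964674604 / 11371555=172.77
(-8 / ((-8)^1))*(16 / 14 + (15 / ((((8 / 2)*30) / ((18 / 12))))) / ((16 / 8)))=1.24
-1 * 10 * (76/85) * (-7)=1064/17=62.59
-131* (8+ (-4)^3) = 7336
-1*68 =-68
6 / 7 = 0.86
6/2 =3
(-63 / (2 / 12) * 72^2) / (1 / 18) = -35271936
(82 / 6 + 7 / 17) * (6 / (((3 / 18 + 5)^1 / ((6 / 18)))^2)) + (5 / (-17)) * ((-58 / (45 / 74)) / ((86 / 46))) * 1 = 97089004 / 6322419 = 15.36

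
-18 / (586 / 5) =-45 / 293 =-0.15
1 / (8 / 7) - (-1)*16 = 135 / 8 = 16.88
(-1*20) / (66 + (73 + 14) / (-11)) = -220 / 639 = -0.34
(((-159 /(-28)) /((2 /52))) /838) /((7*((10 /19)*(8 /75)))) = 589095 /1313984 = 0.45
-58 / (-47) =58 / 47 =1.23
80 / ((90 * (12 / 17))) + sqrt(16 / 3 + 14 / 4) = 34 / 27 + sqrt(318) / 6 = 4.23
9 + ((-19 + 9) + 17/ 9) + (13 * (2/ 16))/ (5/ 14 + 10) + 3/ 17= 1.22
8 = 8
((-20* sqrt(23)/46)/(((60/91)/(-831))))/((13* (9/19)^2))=699979* sqrt(23)/3726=900.96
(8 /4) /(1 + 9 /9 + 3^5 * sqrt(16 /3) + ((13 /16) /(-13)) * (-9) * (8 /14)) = -3640 /246899327 + 508032 * sqrt(3) /246899327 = 0.00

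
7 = 7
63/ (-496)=-63/ 496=-0.13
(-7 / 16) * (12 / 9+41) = -889 / 48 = -18.52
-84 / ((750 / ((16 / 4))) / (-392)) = 21952 / 125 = 175.62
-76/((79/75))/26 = -2850/1027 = -2.78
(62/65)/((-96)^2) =31/299520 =0.00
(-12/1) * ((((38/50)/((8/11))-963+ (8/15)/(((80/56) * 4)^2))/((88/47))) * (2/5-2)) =-67816676/6875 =-9864.24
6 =6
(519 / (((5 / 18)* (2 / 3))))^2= 196364169 / 25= 7854566.76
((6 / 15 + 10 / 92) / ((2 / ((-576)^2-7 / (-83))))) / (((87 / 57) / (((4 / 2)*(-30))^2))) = 11018821238100 / 55361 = 199035805.68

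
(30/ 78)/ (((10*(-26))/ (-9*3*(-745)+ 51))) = -10083/ 338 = -29.83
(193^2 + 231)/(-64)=-4685/8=-585.62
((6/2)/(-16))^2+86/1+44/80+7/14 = 111469/1280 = 87.09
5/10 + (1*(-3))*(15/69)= -7/46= -0.15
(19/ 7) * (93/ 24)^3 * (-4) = -566029/ 896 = -631.73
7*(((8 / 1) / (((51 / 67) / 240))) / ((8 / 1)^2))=4690 / 17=275.88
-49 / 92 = -0.53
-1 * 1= -1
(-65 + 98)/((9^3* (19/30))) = 110/1539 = 0.07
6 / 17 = 0.35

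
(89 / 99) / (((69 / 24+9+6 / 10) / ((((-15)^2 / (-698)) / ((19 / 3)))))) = -133500 / 36397559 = -0.00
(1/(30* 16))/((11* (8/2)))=1/21120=0.00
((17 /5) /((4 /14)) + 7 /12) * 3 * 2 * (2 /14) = 107 /10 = 10.70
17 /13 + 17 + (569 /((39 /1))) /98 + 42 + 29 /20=2366069 /38220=61.91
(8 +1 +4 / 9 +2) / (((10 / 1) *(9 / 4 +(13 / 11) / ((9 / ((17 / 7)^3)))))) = 0.28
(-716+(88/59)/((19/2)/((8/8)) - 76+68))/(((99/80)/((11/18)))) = -353.09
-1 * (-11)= 11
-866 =-866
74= 74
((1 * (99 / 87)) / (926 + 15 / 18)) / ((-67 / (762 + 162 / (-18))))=-149094 / 10805023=-0.01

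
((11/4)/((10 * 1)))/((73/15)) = 33/584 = 0.06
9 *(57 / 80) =513 / 80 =6.41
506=506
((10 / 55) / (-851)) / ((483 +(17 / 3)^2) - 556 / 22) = -9 / 20634197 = -0.00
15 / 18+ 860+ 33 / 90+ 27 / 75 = 21539 / 25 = 861.56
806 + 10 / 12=4841 / 6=806.83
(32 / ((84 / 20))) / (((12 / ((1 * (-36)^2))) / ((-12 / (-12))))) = 5760 / 7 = 822.86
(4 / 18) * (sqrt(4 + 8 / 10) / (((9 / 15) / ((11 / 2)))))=22 * sqrt(30) / 27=4.46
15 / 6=5 / 2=2.50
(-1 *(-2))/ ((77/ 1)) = 2/ 77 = 0.03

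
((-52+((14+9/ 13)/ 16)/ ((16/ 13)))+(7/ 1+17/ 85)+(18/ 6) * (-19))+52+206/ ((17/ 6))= 514667/ 21760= 23.65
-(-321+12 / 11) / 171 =391 / 209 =1.87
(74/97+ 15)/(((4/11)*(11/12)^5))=8646912/129107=66.97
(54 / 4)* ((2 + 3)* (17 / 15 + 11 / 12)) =138.38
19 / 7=2.71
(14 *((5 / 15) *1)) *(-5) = -23.33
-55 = -55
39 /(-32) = -39 /32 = -1.22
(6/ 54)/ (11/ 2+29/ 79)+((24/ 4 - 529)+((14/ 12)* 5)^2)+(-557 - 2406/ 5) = -254820797/ 166860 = -1527.15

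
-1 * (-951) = 951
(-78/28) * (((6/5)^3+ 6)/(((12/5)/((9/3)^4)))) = -72657/100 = -726.57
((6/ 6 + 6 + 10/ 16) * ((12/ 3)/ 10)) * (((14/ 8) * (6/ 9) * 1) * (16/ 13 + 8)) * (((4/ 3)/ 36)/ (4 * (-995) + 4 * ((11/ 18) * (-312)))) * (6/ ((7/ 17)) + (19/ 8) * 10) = -65453/ 6658704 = -0.01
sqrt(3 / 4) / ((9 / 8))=4*sqrt(3) / 9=0.77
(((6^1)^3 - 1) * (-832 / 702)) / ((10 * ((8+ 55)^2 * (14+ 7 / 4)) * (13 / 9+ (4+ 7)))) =-172 / 5250987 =-0.00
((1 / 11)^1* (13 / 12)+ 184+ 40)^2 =875035561 / 17424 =50220.13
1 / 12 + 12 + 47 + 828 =10645 / 12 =887.08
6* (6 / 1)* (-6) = -216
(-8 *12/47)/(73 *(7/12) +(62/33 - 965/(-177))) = -249216/6090119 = -0.04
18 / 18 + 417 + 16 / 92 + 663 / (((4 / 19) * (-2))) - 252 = -259155 / 184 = -1408.45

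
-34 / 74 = -17 / 37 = -0.46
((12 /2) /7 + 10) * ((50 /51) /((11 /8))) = 30400 /3927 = 7.74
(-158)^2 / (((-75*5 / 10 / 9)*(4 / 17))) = -636582 / 25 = -25463.28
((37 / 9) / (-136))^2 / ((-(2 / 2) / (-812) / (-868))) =-644.05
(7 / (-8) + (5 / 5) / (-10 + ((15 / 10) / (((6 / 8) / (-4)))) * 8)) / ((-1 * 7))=263 / 2072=0.13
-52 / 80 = -13 / 20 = -0.65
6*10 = 60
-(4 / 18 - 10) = 88 / 9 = 9.78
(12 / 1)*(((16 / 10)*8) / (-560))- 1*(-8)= 1352 / 175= 7.73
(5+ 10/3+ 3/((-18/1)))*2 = 49/3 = 16.33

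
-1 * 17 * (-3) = 51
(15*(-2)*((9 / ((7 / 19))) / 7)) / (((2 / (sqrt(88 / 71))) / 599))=-3072870*sqrt(1562) / 3479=-34908.43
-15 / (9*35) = -1 / 21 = -0.05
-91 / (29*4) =-91 / 116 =-0.78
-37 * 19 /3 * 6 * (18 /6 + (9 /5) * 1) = -33744 /5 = -6748.80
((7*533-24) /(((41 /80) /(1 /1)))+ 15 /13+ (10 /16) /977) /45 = 6027535597 /37493352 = 160.76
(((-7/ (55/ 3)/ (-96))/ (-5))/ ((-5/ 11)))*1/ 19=7/ 76000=0.00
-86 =-86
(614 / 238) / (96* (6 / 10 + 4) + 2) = 1535 / 263942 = 0.01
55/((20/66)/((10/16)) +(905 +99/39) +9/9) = 23595/389971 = 0.06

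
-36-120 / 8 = -51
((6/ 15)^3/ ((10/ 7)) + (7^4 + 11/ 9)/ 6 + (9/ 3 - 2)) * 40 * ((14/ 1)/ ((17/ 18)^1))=1517349344/ 6375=238015.58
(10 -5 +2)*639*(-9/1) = -40257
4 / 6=2 / 3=0.67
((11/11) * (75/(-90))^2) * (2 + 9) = 275/36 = 7.64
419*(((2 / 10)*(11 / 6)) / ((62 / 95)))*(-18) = -262713 / 62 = -4237.31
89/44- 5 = -2.98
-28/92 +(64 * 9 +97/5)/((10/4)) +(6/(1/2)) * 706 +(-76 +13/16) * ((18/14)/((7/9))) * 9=3422135403/450800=7591.25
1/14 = 0.07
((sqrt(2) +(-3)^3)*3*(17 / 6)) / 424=-0.51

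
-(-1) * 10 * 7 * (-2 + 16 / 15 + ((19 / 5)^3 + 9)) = 330428 / 75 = 4405.71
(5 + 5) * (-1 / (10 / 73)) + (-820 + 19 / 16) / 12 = -9039 / 64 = -141.23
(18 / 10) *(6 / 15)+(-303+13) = -7232 / 25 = -289.28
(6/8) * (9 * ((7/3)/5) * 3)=189/20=9.45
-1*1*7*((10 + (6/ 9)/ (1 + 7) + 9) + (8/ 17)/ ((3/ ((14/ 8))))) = -27643/ 204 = -135.50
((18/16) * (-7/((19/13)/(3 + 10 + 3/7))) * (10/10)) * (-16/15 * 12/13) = 6768/95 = 71.24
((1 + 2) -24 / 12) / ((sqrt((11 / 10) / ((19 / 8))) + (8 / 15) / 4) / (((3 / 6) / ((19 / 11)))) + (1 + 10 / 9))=33165 / 14011 -17820 *sqrt(1045) / 266209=0.20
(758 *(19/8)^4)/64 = 49391659/131072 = 376.83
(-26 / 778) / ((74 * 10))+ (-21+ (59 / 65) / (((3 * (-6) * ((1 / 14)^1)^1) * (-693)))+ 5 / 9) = -68164304711 / 3334282380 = -20.44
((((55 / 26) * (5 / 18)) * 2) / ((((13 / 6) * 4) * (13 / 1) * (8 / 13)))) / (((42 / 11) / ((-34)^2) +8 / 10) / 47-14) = -205442875 / 169478199696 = -0.00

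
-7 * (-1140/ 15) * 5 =2660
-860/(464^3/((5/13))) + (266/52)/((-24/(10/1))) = -2075994905/973999104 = -2.13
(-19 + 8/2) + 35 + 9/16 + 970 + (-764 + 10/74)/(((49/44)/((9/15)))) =83979729/145040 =579.01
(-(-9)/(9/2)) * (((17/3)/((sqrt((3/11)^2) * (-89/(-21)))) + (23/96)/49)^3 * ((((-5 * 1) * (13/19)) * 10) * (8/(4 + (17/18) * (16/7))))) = -939545805446581545225/89442824071860224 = -10504.43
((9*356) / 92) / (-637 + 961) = 89 / 828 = 0.11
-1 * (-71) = 71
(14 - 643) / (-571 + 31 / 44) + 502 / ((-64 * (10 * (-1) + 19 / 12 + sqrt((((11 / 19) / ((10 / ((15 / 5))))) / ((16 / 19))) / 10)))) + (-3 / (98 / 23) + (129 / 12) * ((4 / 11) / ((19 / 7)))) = 11295 * sqrt(33) / 4079212 + 726251055397302 / 262066336709639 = 2.79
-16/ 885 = -0.02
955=955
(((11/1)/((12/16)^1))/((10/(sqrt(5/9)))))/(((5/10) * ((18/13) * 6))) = 143 * sqrt(5)/1215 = 0.26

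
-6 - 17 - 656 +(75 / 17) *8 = -10943 / 17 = -643.71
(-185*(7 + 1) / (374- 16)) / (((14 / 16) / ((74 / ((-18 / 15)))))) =1095200 / 3759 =291.35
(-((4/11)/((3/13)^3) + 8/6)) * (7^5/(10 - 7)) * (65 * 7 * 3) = -70231747040/297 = -236470528.75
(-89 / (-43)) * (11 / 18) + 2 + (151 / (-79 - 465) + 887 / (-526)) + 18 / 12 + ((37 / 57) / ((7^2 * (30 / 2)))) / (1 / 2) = 240794566433 / 85914020640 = 2.80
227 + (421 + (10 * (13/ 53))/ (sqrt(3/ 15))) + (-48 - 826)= -226 + 130 * sqrt(5)/ 53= -220.52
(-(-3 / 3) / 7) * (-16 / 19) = -16 / 133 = -0.12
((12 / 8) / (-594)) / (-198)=1 / 78408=0.00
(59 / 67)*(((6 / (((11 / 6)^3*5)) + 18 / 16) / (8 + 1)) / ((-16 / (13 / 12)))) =-5987969 / 684879360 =-0.01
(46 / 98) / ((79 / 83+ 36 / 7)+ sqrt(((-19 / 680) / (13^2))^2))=219382280 / 2848599313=0.08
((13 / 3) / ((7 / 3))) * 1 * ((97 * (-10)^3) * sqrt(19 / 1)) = -785224.51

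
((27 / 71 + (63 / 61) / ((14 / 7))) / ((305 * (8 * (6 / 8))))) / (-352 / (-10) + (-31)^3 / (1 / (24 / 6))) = -0.00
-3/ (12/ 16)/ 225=-4/ 225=-0.02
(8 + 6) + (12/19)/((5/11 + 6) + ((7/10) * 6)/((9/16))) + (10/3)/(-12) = 10815461/785574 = 13.77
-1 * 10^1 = -10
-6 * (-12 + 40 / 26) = 816 / 13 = 62.77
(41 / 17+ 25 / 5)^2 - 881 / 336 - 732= -66000401 / 97104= -679.69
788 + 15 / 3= 793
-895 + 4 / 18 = -8053 / 9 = -894.78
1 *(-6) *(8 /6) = -8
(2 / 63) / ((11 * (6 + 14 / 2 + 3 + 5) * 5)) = 2 / 72765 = 0.00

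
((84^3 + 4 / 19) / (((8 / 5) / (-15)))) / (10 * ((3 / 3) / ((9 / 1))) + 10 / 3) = -1250235.44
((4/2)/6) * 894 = 298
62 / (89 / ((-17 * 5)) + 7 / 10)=-10540 / 59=-178.64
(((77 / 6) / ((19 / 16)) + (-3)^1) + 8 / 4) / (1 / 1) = 559 / 57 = 9.81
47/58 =0.81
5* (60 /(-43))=-300 /43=-6.98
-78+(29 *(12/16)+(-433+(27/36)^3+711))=222.17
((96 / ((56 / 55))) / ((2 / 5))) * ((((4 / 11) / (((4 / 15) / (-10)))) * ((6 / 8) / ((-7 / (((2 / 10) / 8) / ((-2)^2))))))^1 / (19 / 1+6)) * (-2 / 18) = -15 / 1568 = -0.01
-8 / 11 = -0.73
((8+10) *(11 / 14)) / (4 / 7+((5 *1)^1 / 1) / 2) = 198 / 43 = 4.60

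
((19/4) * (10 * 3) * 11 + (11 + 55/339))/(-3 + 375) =1070333/252216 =4.24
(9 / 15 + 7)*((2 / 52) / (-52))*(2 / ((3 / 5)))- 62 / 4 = -7868 / 507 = -15.52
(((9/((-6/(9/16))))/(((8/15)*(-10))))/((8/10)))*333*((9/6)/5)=80919/4096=19.76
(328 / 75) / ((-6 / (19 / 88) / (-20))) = 1558 / 495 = 3.15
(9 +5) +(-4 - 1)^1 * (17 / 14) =111 / 14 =7.93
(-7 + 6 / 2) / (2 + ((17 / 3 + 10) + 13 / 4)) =-48 / 251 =-0.19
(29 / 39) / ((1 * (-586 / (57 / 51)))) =-551 / 388518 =-0.00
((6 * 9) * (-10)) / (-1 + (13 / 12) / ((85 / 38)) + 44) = -275400 / 22177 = -12.42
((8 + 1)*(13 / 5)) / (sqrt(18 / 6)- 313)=-36621 / 489830- 117*sqrt(3) / 489830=-0.08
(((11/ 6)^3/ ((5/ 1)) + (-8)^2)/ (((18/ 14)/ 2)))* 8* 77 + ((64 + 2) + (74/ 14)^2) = 3726955367/ 59535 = 62601.08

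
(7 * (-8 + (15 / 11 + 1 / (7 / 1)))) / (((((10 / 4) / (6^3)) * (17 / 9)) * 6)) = -64800 / 187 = -346.52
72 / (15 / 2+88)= 144 / 191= 0.75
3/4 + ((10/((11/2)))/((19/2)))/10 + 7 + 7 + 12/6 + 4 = 17363/836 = 20.77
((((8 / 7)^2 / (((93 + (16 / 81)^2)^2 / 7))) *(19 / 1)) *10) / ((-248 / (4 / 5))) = -52344812736 / 80859313396897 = -0.00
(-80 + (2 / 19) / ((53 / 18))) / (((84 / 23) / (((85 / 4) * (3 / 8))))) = -39356105 / 225568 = -174.48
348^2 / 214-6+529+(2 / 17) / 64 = 1088.91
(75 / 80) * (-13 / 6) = -65 / 32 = -2.03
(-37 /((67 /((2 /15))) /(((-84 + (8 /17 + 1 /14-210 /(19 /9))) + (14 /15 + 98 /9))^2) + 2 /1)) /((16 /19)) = -852294007271969863 /39128666053499072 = -21.78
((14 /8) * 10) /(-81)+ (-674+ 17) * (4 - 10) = 638569 /162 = 3941.78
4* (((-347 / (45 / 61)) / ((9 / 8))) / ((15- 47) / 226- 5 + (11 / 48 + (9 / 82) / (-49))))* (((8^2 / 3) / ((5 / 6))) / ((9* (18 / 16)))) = 2519344789061632 / 2928076595775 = 860.41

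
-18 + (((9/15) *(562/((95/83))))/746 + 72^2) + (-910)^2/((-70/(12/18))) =-1445892443/531525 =-2720.27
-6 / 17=-0.35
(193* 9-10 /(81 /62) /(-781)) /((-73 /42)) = -1538389678 /1539351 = -999.38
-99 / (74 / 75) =-100.34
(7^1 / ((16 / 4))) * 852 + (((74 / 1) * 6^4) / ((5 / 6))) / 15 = 229083 / 25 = 9163.32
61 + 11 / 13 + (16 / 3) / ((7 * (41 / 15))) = 231788 / 3731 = 62.12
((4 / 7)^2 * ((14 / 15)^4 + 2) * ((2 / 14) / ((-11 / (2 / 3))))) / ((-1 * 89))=4469312 / 50999169375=0.00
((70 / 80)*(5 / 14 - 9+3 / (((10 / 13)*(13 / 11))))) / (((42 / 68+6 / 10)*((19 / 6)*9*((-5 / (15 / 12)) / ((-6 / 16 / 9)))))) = -3179 / 2265408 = -0.00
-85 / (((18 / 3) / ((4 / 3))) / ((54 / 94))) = -510 / 47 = -10.85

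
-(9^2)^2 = -6561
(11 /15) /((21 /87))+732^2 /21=382777 /15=25518.47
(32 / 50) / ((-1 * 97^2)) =-16 / 235225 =-0.00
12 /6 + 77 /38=153 /38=4.03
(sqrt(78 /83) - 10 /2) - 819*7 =-5738 +sqrt(6474) /83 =-5737.03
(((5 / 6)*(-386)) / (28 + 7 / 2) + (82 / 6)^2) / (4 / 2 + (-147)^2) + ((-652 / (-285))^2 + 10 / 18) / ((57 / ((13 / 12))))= 110380036481 / 933848048700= 0.12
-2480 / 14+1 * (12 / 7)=-1228 / 7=-175.43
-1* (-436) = 436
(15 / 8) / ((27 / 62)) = 155 / 36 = 4.31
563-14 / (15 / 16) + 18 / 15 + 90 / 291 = 799633 / 1455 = 549.58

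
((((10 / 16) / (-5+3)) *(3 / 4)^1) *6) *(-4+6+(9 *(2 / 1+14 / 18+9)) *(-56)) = 133515 / 16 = 8344.69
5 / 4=1.25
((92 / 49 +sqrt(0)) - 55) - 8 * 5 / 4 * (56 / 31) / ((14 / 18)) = -115973 / 1519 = -76.35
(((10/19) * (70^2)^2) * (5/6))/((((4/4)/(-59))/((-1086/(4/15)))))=48075523125000/19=2530290690789.47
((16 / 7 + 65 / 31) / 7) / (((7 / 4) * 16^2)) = 951 / 680512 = 0.00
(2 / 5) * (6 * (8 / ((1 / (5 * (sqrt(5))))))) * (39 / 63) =416 * sqrt(5) / 7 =132.89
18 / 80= 9 / 40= 0.22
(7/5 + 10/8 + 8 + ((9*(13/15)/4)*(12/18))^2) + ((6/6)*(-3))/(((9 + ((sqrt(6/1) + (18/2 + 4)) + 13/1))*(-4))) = 1506871/121900 - 3*sqrt(6)/4876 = 12.36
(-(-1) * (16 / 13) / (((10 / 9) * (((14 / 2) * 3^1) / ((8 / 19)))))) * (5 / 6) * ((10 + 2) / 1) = 0.22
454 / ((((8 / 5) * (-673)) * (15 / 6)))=-227 / 1346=-0.17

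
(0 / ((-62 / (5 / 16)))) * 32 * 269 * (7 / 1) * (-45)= 0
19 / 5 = 3.80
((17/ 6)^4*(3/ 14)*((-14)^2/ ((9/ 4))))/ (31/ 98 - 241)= -28647703/ 5731641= -5.00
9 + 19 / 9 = 100 / 9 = 11.11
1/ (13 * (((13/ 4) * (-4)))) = -1/ 169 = -0.01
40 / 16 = 5 / 2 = 2.50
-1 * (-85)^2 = -7225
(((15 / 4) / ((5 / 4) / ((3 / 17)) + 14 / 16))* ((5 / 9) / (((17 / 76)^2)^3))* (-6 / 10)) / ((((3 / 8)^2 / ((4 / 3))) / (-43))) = 21212408137646080 / 41492481111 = 511234.99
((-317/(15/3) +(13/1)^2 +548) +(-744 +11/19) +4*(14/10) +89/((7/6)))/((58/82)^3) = -363696117/16218685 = -22.42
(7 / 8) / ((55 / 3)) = 21 / 440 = 0.05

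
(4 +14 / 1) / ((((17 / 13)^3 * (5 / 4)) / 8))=1265472 / 24565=51.52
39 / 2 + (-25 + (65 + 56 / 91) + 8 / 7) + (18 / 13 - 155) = -1293 / 14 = -92.36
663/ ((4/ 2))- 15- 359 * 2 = -401.50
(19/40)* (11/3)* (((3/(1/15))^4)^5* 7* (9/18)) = 113084567811331983158512115478515625/16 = 7067785488208248947407007000000000.00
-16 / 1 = -16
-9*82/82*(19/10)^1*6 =-513/5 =-102.60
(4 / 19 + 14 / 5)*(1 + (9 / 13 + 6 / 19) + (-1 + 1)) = 10912 / 1805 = 6.05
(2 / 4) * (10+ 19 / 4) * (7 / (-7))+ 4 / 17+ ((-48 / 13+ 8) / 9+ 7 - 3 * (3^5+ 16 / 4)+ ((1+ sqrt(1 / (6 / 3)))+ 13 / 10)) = -58744007 / 79560+ sqrt(2) / 2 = -737.65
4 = 4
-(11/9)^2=-121/81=-1.49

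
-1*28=-28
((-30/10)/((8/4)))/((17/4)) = -6/17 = -0.35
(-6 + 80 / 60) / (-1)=14 / 3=4.67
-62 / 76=-0.82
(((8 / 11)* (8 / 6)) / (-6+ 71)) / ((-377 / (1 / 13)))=-32 / 10512645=-0.00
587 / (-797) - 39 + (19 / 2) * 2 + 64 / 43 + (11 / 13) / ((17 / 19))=-18.30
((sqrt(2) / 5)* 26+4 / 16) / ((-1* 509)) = -26* sqrt(2) / 2545-1 / 2036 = -0.01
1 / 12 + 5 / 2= 31 / 12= 2.58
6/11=0.55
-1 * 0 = 0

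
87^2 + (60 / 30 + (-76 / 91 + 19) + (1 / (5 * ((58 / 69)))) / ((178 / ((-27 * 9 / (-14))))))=71299207331 / 9394840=7589.19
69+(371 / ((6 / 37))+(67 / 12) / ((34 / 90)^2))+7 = 8333449 / 3468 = 2402.96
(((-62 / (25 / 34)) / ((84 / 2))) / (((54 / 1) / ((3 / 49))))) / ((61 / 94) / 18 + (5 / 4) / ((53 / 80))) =-5251028 / 4435838925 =-0.00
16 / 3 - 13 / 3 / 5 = 67 / 15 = 4.47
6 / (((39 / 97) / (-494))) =-7372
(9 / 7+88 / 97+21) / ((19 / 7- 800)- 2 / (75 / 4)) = -1181100 / 40607207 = -0.03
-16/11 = -1.45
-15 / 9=-5 / 3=-1.67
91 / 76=1.20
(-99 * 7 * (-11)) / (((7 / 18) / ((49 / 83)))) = 960498 / 83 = 11572.27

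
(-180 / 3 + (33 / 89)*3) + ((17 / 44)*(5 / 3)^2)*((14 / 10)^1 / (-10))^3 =-10377698959 / 176220000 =-58.89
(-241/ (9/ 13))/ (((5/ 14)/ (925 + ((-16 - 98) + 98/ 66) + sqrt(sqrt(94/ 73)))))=-1176027944/ 1485 - 43862 * 73^(3/ 4) * 94^(1/ 4)/ 3285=-792976.32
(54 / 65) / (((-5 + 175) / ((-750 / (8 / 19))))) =-8.70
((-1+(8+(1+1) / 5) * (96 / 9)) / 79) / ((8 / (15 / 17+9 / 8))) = 120939 / 429760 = 0.28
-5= -5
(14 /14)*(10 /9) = 10 /9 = 1.11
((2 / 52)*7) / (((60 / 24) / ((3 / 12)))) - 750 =-194993 / 260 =-749.97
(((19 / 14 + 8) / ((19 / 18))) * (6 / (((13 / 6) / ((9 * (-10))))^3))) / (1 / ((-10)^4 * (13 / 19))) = -11139003360000000 / 427063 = -26082810639.18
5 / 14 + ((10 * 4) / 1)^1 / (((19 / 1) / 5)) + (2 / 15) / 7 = 43501 / 3990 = 10.90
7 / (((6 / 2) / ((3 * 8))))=56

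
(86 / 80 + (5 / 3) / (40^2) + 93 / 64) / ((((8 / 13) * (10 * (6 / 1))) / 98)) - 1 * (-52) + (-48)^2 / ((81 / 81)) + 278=152105059 / 57600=2640.71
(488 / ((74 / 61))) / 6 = 7442 / 111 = 67.05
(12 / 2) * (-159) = -954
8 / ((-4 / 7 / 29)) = -406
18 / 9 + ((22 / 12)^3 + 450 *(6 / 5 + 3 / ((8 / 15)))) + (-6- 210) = 618497 / 216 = 2863.41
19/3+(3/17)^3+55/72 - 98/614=6.94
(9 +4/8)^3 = 6859/8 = 857.38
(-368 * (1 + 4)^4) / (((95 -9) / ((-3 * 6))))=2070000 / 43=48139.53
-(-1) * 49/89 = 0.55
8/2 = 4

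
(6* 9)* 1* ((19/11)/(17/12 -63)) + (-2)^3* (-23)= 1483424/8129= 182.49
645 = 645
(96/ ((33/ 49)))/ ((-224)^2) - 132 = -46463/ 352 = -132.00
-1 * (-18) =18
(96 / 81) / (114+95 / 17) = 544 / 54891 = 0.01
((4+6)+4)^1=14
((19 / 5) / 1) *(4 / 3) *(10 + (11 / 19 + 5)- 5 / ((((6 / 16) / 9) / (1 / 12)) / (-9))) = 8024 / 15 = 534.93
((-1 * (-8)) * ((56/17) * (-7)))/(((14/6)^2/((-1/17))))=576/289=1.99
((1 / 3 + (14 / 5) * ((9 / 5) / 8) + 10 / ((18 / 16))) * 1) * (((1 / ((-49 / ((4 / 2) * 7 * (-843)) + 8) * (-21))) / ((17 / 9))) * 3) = -7474881 / 80295250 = -0.09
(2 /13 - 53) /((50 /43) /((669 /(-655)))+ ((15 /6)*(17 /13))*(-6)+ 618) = -19762929 /223352743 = -0.09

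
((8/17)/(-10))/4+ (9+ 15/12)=3481/340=10.24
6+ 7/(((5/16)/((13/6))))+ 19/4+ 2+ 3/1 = 3857/60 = 64.28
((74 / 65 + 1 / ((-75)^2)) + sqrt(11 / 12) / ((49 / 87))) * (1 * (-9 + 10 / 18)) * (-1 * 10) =12655976 / 131625 + 11020 * sqrt(33) / 441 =239.70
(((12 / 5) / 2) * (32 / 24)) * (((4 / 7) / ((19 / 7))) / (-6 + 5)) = -0.34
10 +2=12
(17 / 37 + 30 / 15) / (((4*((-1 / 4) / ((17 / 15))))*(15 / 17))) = -3.16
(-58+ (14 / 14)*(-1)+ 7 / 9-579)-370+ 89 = -8264 / 9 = -918.22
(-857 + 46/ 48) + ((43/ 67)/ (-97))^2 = -867759141169/ 1013688024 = -856.04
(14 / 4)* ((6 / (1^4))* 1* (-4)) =-84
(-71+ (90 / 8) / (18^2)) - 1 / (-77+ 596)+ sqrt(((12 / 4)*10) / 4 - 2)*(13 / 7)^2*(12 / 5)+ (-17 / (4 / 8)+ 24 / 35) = -90925117 / 871920+ 1014*sqrt(22) / 245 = -84.87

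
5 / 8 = 0.62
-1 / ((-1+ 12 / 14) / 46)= 322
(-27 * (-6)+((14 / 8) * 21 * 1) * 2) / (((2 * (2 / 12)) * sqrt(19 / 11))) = 1413 * sqrt(209) / 38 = 537.57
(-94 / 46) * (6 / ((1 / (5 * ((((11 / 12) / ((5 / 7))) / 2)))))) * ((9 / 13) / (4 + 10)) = -4653 / 2392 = -1.95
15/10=3/2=1.50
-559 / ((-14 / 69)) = 2755.07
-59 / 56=-1.05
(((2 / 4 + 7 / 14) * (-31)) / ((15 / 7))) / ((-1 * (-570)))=-217 / 8550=-0.03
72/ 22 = 3.27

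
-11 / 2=-5.50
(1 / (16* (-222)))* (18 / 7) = -3 / 4144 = -0.00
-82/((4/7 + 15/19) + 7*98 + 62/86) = -234479/1967570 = -0.12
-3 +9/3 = 0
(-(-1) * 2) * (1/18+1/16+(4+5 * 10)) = 108.24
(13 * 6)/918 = 13/153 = 0.08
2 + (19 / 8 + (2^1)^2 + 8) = 131 / 8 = 16.38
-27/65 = -0.42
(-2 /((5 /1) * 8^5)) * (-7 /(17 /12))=21 /348160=0.00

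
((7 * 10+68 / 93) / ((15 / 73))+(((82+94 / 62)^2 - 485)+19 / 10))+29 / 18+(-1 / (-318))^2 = 1107478109399 / 161966940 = 6837.68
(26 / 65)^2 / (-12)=-1 / 75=-0.01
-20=-20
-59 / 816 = -0.07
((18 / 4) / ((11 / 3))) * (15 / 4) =405 / 88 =4.60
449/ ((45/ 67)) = 30083/ 45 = 668.51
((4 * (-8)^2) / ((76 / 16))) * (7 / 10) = 3584 / 95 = 37.73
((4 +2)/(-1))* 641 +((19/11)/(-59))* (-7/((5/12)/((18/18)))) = -12478674/3245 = -3845.51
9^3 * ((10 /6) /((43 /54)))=65610 /43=1525.81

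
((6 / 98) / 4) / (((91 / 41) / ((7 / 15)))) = 41 / 12740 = 0.00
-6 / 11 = -0.55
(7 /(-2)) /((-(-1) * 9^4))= -7 /13122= -0.00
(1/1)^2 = 1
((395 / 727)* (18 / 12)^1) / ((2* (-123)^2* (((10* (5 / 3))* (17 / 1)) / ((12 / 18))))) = 79 / 1246528740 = 0.00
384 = 384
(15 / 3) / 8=0.62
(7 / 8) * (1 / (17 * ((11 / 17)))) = 7 / 88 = 0.08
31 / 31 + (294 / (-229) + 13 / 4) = 2717 / 916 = 2.97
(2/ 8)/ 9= 1/ 36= 0.03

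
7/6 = 1.17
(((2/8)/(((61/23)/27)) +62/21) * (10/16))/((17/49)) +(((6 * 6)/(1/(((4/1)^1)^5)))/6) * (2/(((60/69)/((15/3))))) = 413819531/5856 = 70665.90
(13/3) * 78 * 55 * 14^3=51010960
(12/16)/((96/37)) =37/128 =0.29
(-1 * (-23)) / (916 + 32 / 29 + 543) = 29 / 1841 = 0.02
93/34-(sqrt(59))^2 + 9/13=-24563/442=-55.57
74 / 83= 0.89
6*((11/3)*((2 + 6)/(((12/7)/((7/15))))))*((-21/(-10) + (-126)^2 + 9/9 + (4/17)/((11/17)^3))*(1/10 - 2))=-21864264079/15125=-1445571.18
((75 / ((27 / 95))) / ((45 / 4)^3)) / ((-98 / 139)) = -84512 / 321489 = -0.26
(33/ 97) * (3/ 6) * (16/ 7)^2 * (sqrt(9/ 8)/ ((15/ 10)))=2112 * sqrt(2)/ 4753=0.63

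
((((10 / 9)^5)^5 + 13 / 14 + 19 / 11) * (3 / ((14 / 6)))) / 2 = 1833620276965967708807031841 / 171976451273737131265406316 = 10.66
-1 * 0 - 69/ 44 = -69/ 44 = -1.57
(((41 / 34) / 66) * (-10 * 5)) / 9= -0.10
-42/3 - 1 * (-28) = 14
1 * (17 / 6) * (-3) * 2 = -17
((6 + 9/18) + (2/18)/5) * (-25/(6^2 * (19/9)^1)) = -2935/1368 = -2.15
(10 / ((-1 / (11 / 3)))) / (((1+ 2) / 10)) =-1100 / 9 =-122.22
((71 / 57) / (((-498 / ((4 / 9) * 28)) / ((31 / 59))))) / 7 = -17608 / 7536483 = -0.00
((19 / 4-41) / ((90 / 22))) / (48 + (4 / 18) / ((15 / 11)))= -4785 / 26008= -0.18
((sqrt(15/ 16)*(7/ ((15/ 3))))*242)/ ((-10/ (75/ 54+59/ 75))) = -829213*sqrt(15)/ 45000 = -71.37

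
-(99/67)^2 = -9801/4489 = -2.18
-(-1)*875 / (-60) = -14.58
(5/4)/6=5/24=0.21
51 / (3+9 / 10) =170 / 13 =13.08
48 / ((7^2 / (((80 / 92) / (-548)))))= -240 / 154399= -0.00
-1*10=-10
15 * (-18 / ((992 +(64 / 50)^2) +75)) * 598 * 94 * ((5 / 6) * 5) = -4391562500 / 74211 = -59176.71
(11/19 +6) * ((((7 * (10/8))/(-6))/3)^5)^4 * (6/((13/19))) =951197937698507320880889892578125/30369806899385649136822735810590670848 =0.00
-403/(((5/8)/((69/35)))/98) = -3114384/25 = -124575.36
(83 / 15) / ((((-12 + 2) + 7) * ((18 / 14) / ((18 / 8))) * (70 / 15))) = -83 / 120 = -0.69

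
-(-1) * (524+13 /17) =8921 /17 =524.76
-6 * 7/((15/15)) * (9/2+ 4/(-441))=-3961/21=-188.62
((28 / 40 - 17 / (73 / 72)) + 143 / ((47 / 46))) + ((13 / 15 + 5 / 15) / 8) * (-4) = 4230091 / 34310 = 123.29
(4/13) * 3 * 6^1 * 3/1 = 216/13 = 16.62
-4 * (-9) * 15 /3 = 180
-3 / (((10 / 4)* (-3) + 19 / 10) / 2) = 1.07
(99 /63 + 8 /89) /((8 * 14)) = 1035 /69776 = 0.01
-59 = -59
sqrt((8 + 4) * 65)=2 * sqrt(195)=27.93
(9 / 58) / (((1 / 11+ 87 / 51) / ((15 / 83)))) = 8415 / 539168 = 0.02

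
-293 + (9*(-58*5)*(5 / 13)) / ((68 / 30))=-162628 / 221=-735.87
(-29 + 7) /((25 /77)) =-1694 /25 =-67.76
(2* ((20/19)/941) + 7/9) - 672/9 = -11889175/160911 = -73.89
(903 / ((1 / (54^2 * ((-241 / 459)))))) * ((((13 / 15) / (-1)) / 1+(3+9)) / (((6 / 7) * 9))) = -169600858 / 85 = -1995304.21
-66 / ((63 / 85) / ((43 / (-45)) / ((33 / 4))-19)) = 965158 / 567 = 1702.22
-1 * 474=-474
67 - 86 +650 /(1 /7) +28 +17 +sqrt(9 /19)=3 * sqrt(19) /19 +4576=4576.69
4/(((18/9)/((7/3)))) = 14/3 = 4.67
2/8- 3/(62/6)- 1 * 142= -142.04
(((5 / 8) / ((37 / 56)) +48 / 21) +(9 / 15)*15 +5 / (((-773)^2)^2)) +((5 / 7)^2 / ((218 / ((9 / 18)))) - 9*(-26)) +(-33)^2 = 376841974955881449165 / 282229410758323588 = 1335.23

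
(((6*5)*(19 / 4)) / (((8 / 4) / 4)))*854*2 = 486780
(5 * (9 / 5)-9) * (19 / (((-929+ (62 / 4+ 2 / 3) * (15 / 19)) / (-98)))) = 0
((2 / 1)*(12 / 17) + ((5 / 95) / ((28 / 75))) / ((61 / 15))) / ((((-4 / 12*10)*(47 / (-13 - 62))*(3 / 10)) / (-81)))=-186.96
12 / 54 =2 / 9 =0.22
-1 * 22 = -22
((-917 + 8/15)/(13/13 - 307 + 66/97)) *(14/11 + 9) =150680867/4886640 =30.84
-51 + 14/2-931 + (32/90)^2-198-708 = -1880.87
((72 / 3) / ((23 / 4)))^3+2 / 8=3551111 / 48668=72.97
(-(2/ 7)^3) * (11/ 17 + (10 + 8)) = -2536/ 5831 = -0.43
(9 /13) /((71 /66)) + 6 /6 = 1517 /923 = 1.64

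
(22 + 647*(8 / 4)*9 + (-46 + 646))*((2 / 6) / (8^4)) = 3067 / 3072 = 1.00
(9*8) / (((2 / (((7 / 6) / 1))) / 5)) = 210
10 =10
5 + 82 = 87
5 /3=1.67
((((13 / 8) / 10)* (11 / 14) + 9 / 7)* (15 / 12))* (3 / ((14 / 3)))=1.14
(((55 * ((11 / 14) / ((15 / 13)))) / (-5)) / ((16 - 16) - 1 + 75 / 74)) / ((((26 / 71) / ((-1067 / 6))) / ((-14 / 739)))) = -339164089 / 66510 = -5099.45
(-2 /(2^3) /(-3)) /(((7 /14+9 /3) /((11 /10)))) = 11 /420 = 0.03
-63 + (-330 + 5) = -388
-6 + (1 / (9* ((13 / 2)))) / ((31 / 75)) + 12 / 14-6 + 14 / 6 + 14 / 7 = -19093 / 2821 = -6.77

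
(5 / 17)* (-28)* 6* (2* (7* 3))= -35280 / 17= -2075.29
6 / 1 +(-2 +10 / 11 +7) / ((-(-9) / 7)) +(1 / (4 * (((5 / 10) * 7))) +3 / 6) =7739 / 693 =11.17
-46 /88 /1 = -0.52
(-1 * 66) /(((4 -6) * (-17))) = -33 /17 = -1.94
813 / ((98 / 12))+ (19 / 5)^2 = 139639 / 1225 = 113.99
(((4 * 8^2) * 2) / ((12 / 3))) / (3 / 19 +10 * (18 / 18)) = 2432 / 193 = 12.60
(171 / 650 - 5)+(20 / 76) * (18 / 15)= -54601 / 12350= -4.42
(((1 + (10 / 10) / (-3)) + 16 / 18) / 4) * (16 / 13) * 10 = 560 / 117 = 4.79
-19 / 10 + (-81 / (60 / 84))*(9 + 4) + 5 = -14711 / 10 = -1471.10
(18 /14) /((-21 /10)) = -30 /49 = -0.61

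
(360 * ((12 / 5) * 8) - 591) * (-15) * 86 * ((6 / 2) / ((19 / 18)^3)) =-142663958640 / 6859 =-20799527.43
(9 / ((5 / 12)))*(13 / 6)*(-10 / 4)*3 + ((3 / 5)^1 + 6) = -344.40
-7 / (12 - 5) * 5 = -5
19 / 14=1.36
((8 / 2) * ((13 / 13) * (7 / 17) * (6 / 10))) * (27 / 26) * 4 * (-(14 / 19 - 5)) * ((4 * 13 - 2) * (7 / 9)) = 2857680 / 4199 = 680.56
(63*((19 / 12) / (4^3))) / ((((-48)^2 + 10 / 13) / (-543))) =-2816541 / 7670272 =-0.37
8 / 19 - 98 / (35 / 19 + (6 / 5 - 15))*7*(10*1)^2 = 15479011 / 2698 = 5737.22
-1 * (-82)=82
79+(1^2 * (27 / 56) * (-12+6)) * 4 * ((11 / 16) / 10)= 87589 / 1120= 78.20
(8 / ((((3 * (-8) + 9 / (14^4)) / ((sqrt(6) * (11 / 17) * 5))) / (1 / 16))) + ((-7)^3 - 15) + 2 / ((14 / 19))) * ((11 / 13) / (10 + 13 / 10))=-273570 / 10283 - 4648336 * sqrt(6) / 920979267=-26.62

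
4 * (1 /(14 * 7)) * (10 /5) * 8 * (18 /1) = 11.76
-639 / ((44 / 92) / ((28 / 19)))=-411516 / 209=-1968.98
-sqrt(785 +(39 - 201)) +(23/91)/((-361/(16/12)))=-sqrt(623) - 92/98553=-24.96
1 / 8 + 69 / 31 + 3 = 1327 / 248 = 5.35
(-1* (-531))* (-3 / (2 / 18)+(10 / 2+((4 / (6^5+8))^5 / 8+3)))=-2252435111911711302381 / 223256528091159808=-10089.00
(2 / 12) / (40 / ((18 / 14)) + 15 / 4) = 6 / 1255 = 0.00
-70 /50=-1.40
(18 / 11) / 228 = 0.01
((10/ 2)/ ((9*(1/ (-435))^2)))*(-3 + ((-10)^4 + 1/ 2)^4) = 16823364252308405059125/ 16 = 1051460265769275316195.31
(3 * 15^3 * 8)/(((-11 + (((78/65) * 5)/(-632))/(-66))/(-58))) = 32660496000/76471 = 427096.49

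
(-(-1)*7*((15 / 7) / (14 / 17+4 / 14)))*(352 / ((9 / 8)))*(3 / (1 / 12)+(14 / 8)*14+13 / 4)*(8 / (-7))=-308266.67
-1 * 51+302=251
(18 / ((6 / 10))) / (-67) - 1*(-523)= 35011 / 67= 522.55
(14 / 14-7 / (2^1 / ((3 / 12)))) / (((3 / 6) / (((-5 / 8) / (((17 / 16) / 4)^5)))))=-167772160 / 1419857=-118.16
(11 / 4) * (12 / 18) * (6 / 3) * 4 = 44 / 3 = 14.67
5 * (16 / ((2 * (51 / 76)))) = 3040 / 51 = 59.61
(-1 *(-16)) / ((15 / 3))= 16 / 5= 3.20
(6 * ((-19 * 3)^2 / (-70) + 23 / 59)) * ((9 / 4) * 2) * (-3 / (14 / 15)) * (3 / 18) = 15396561 / 23128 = 665.71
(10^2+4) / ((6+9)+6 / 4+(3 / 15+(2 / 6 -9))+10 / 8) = 6240 / 557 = 11.20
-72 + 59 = -13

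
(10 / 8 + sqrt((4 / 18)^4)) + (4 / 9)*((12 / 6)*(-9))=-6.70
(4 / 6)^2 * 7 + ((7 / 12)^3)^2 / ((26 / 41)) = 246356537 / 77635584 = 3.17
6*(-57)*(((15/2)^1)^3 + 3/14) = -4041927/28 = -144354.54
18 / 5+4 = 38 / 5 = 7.60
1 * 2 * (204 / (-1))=-408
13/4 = 3.25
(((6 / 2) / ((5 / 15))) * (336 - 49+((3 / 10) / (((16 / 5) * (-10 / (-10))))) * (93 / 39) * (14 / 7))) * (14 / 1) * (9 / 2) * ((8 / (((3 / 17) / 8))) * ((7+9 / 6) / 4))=3265734969 / 26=125605191.12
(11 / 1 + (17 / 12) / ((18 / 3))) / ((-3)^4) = 809 / 5832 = 0.14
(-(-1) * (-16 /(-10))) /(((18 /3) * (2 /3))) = 2 /5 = 0.40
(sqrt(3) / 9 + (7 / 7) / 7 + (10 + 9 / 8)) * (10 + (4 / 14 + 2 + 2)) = 100 * sqrt(3) / 63 + 15775 / 98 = 163.72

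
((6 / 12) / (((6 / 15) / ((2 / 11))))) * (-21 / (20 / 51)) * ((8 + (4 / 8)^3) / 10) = -13923 / 1408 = -9.89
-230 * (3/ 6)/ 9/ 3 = -115/ 27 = -4.26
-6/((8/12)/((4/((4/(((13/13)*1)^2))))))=-9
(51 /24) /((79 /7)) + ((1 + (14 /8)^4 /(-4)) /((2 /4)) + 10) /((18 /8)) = 312833 /91008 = 3.44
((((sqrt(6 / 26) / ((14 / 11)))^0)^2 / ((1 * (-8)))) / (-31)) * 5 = 5 / 248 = 0.02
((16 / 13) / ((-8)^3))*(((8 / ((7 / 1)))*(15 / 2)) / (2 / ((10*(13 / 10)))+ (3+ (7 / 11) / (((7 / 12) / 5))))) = -0.00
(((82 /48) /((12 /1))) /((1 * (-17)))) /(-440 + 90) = 41 /1713600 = 0.00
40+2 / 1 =42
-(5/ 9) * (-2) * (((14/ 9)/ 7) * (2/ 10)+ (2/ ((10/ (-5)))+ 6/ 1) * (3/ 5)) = 274/ 81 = 3.38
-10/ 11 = -0.91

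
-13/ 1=-13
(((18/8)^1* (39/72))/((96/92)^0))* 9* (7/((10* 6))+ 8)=56979/640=89.03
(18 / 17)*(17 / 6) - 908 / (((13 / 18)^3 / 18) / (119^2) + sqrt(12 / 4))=19891848645234049173 / 6629627710707268679 - 2006567320442194234368*sqrt(3) / 6629627710707268679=-521.23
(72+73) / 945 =29 / 189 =0.15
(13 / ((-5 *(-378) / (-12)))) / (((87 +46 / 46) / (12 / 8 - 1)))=-13 / 27720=-0.00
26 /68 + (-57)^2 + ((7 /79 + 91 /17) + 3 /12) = 3255.07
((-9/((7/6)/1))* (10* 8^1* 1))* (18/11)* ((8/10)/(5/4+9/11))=-248832/637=-390.63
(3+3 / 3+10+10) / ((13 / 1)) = 24 / 13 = 1.85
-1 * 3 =-3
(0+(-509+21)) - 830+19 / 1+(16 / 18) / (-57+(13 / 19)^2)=-29824102 / 22959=-1299.02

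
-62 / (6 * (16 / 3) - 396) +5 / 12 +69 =75989 / 1092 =69.59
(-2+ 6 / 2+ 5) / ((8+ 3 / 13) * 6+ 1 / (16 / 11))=1248 / 10415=0.12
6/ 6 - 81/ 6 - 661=-1347/ 2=-673.50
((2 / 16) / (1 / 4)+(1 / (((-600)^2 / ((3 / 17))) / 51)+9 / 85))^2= 169758008289 / 462400000000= 0.37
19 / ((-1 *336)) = -19 / 336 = -0.06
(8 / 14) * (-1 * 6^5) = -31104 / 7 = -4443.43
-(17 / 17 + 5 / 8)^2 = -169 / 64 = -2.64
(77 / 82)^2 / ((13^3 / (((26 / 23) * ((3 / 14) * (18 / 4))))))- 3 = -156794259 / 52272376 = -3.00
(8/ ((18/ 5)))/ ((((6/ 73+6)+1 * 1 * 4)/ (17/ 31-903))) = -1276405/ 6417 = -198.91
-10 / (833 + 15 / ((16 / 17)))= -160 / 13583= -0.01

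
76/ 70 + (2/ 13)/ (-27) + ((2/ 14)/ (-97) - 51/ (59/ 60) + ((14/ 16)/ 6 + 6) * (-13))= -147005523671/ 1124912880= -130.68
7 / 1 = 7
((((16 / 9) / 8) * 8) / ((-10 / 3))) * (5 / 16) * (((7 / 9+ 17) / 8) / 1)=-10 / 27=-0.37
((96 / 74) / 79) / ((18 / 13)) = 104 / 8769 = 0.01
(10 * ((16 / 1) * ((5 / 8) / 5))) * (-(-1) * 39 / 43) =780 / 43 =18.14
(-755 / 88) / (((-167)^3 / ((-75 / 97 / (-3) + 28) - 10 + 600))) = 45278105 / 39756104168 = 0.00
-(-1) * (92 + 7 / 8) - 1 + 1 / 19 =13973 / 152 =91.93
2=2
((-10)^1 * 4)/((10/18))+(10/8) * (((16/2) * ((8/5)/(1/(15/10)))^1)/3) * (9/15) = -336/5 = -67.20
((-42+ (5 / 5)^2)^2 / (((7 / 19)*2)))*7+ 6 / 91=15969.57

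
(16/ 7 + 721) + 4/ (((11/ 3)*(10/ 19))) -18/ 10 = 55714/ 77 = 723.56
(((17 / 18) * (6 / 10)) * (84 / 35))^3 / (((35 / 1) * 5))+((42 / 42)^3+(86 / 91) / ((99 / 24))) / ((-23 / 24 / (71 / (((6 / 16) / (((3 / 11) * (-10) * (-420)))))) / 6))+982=-165001282310051834 / 98926953125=-1667910.28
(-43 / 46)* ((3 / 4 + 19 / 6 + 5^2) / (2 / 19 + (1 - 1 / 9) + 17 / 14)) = -5953479 / 486404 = -12.24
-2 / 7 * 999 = -285.43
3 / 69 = 1 / 23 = 0.04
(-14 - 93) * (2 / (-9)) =214 / 9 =23.78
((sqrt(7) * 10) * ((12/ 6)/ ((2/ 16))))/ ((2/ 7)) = 560 * sqrt(7) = 1481.62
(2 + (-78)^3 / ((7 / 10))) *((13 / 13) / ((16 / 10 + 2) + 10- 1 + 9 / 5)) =-11863765 / 252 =-47078.43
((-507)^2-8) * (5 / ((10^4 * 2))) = 257041 / 4000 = 64.26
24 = 24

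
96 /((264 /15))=60 /11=5.45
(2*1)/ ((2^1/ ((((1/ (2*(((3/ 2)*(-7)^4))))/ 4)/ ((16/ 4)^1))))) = 1/ 115248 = 0.00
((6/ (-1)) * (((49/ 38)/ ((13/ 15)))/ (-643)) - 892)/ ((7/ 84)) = -1699993524/ 158821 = -10703.83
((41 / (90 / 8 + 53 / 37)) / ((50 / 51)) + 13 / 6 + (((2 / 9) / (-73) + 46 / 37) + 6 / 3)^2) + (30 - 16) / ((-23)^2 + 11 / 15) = 3523066376692603909 / 220336795676920050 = 15.99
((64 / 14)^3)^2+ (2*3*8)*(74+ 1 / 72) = 4475128514 / 352947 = 12679.32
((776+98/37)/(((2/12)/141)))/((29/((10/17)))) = 243732600/18241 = 13361.80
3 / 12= 0.25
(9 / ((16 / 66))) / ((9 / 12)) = 99 / 2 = 49.50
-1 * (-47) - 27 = 20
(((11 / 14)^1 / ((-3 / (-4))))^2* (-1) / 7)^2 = 234256 / 9529569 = 0.02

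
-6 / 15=-2 / 5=-0.40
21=21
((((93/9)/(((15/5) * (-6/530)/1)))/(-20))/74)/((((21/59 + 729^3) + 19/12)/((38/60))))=1841803/5480388277548300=0.00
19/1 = 19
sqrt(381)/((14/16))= 8 * sqrt(381)/7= 22.31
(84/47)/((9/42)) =392/47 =8.34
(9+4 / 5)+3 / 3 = 54 / 5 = 10.80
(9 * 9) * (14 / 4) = 567 / 2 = 283.50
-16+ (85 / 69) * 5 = -9.84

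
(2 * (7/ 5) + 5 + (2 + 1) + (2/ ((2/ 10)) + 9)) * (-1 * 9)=-1341/ 5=-268.20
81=81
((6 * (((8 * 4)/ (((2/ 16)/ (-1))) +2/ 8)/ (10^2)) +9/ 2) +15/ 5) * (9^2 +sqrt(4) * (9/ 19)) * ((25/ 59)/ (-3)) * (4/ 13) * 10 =4071555/ 14573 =279.39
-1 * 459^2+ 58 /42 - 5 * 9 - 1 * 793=-4441870 /21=-211517.62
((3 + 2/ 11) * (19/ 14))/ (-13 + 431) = 0.01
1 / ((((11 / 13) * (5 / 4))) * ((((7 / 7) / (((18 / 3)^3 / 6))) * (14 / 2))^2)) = 67392 / 2695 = 25.01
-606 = -606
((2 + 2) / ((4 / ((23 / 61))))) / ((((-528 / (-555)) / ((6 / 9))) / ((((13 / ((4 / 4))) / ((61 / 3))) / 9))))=55315 / 2947032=0.02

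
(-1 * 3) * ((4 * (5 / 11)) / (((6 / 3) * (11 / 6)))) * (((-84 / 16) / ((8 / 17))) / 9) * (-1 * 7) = -12495 / 968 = -12.91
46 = 46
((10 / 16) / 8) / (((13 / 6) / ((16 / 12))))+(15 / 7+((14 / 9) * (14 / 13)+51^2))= 17067083 / 6552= 2604.87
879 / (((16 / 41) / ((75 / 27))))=6256.77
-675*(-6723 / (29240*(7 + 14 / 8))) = 181521 / 10234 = 17.74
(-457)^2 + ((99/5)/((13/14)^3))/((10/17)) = 11473340401/54925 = 208891.04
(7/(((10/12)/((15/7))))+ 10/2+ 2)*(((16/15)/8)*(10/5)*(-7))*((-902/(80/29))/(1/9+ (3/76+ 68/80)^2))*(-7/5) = -6940632930/293149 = -23676.13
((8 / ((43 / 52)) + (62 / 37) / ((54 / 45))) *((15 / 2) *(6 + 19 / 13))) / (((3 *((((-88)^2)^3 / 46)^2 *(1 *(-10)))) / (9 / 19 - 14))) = 696837569881 / 254261411404010207093232500736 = 0.00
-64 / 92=-16 / 23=-0.70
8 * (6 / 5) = 48 / 5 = 9.60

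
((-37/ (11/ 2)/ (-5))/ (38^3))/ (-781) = -0.00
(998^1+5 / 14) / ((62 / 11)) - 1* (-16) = 167635 / 868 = 193.13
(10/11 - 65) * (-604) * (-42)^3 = -31548152160/11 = -2868013832.73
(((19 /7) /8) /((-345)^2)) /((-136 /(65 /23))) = -247 /4169874240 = -0.00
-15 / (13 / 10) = -150 / 13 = -11.54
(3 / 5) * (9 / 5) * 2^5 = 34.56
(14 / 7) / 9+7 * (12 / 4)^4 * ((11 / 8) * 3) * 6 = 505205 / 36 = 14033.47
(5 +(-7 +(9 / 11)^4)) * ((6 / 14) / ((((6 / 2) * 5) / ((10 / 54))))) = -0.01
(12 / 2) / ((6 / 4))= 4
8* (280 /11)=2240 /11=203.64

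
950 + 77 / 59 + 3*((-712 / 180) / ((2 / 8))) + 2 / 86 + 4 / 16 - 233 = 102156619 / 152220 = 671.11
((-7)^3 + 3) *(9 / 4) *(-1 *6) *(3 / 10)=1377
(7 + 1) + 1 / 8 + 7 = 15.12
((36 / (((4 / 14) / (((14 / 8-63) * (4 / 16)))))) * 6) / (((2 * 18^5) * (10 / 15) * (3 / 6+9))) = -1715 / 3545856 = -0.00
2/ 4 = 1/ 2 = 0.50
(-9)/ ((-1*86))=9/ 86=0.10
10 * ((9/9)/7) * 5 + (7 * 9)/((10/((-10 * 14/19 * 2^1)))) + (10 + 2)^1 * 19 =142.30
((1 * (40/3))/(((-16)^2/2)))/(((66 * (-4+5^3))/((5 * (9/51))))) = 25/2172192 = 0.00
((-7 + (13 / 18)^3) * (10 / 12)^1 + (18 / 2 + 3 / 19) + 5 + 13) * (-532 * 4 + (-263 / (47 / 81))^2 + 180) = 6466856144327839 / 1468649232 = 4403267.98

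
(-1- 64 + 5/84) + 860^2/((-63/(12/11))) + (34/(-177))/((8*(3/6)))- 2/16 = -1403464255/109032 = -12872.04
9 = 9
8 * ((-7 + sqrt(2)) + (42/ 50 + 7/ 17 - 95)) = -342544/ 425 + 8 * sqrt(2) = -794.67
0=0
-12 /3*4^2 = -64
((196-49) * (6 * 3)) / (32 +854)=1323 / 443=2.99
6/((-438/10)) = -10/73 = -0.14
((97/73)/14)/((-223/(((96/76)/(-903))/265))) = 388/172699759855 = 0.00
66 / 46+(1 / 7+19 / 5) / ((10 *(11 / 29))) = 109548 / 44275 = 2.47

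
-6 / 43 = -0.14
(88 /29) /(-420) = -22 /3045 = -0.01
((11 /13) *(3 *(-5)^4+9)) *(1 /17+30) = 10589964 /221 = 47918.39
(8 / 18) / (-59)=-4 / 531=-0.01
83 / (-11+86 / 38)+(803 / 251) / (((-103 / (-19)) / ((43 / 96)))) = -22921885 / 2481888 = -9.24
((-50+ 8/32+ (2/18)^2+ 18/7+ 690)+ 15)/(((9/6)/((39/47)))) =19395571/53298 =363.91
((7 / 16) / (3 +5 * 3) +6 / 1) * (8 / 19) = 1735 / 684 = 2.54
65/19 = 3.42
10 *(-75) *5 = -3750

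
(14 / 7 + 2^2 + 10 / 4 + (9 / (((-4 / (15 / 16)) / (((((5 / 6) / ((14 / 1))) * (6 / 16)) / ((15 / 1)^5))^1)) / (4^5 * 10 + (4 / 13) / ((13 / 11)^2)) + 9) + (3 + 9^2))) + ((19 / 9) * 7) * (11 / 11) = 17094422988491 / 159348232062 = 107.28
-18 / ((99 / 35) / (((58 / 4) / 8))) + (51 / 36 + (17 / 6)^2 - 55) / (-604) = -1370365 / 119592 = -11.46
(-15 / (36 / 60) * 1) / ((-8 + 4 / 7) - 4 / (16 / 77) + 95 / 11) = 7700 / 5557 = 1.39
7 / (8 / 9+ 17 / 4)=252 / 185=1.36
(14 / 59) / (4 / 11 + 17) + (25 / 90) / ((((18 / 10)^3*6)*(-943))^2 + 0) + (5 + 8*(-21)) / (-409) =581793514035707586881 / 1411439069747054512872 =0.41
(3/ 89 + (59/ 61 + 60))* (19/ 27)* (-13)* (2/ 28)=-40899989/ 1026081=-39.86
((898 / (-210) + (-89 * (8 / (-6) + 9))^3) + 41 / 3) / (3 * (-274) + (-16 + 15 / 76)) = 22815771134756 / 60170985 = 379182.28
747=747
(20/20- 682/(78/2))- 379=-15424/39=-395.49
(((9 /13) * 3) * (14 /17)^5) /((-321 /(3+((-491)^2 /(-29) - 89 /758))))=1529806216176 /75112307153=20.37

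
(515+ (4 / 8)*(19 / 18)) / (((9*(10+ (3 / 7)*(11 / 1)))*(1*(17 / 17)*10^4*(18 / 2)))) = 129913 / 3003480000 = 0.00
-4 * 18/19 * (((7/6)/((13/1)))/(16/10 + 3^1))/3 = -140/5681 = -0.02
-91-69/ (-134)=-12125/ 134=-90.49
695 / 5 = 139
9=9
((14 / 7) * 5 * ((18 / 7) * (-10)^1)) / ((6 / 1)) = -300 / 7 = -42.86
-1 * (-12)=12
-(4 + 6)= -10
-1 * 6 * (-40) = 240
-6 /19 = -0.32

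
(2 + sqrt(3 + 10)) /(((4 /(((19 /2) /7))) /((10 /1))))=95 /14 + 95 * sqrt(13) /28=19.02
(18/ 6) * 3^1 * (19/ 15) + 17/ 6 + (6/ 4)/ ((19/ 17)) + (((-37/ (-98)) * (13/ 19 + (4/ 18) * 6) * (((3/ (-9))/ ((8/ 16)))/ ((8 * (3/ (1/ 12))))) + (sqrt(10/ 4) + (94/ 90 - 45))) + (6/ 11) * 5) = -680993141/ 26544672 + sqrt(10)/ 2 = -24.07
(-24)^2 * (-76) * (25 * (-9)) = 9849600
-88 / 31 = -2.84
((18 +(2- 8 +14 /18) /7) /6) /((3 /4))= 2174 /567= 3.83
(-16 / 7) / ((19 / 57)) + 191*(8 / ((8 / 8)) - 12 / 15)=1368.34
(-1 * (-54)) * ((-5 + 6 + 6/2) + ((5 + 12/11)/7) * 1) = 262.99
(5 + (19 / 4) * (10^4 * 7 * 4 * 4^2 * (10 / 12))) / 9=1970370.93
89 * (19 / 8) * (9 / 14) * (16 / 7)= 15219 / 49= 310.59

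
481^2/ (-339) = -231361/ 339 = -682.48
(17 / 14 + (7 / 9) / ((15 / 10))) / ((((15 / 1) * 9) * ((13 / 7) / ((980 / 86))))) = 0.08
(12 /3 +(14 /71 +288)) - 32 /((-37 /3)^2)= 28380826 /97199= 291.99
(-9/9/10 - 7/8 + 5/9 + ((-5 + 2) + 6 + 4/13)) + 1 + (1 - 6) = -5203/4680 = -1.11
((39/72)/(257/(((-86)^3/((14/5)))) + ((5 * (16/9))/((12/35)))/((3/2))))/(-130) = -2146689/8904201124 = -0.00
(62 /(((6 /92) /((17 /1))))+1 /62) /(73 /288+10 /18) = 19976.26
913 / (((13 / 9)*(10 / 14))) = 57519 / 65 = 884.91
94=94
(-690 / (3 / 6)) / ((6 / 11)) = -2530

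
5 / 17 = 0.29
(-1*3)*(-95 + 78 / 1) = 51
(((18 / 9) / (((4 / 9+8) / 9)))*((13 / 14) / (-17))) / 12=-351 / 36176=-0.01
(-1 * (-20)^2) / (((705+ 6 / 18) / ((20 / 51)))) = -2000 / 8993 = -0.22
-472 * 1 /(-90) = 236 /45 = 5.24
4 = 4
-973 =-973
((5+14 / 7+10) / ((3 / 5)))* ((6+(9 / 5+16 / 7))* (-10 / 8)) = -30005 / 84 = -357.20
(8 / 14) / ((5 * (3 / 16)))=64 / 105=0.61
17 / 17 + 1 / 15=1.07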